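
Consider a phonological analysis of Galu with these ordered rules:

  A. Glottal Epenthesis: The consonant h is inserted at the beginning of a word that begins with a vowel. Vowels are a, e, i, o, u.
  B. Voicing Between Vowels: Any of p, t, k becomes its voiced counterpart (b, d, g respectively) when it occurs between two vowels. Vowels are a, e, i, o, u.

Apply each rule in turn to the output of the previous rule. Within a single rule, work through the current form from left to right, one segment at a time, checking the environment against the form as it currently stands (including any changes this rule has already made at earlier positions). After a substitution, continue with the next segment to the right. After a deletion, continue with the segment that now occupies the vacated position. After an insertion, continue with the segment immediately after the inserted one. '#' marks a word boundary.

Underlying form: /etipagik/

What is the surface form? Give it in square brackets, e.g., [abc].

[hedibagik]

A Glottal Epenthesis: [etipagik] → [hetipagik]
B Voicing Between Vowels: [hetipagik] → [hedibagik]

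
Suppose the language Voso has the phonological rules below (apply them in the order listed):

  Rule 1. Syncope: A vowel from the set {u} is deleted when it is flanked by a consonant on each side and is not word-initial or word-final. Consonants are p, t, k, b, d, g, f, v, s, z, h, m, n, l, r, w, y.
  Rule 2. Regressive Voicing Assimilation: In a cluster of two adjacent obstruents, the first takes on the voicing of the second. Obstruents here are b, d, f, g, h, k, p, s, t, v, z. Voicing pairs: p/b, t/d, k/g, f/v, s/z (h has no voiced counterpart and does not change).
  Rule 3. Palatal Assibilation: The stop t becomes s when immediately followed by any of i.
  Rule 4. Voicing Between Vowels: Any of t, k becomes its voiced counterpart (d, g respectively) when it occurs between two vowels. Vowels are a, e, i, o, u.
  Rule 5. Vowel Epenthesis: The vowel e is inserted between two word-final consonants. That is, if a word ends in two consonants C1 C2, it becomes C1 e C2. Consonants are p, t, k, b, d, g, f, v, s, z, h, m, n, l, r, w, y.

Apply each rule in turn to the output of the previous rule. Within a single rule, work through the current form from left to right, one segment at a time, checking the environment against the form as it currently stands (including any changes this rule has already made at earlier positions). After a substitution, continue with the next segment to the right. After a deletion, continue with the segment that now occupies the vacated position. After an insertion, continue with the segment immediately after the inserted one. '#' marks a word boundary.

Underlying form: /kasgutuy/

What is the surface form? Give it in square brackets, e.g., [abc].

Rule 1 Syncope: [kasgutuy] → [kasgty]
Rule 2 Regressive Voicing Assimilation: [kasgty] → [kazkty]
Rule 3 Palatal Assibilation: no change — [kazkty]
Rule 4 Voicing Between Vowels: no change — [kazkty]
Rule 5 Vowel Epenthesis: [kazkty] → [kazktey]

[kazktey]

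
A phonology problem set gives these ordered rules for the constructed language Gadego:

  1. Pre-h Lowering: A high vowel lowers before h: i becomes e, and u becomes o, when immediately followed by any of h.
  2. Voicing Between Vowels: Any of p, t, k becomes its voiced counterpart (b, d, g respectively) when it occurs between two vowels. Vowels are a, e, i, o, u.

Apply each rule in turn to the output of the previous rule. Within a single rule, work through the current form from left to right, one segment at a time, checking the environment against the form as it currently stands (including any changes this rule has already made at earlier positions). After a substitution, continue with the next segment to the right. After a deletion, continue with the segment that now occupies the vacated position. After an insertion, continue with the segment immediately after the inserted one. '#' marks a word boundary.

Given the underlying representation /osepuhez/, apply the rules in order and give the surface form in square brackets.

[osebohez]

1 Pre-h Lowering: [osepuhez] → [osepohez]
2 Voicing Between Vowels: [osepohez] → [osebohez]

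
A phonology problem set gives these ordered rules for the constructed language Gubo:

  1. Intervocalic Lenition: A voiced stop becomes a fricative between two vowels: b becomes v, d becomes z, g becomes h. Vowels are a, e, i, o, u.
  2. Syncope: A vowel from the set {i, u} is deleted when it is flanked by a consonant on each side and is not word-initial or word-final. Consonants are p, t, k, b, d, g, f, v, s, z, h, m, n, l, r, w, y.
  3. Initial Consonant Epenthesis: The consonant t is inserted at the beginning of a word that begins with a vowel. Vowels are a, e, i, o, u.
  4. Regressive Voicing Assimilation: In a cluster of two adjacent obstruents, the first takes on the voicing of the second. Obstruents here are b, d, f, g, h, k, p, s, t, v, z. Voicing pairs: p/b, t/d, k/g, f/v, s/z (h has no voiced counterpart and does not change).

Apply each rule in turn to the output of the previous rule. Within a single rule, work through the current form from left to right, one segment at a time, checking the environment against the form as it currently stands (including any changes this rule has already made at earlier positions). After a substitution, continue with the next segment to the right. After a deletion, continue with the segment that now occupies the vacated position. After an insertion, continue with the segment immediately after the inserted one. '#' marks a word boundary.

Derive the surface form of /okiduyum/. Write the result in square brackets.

[togzym]

1 Intervocalic Lenition: [okiduyum] → [okizuyum]
2 Syncope: [okizuyum] → [okzym]
3 Initial Consonant Epenthesis: [okzym] → [tokzym]
4 Regressive Voicing Assimilation: [tokzym] → [togzym]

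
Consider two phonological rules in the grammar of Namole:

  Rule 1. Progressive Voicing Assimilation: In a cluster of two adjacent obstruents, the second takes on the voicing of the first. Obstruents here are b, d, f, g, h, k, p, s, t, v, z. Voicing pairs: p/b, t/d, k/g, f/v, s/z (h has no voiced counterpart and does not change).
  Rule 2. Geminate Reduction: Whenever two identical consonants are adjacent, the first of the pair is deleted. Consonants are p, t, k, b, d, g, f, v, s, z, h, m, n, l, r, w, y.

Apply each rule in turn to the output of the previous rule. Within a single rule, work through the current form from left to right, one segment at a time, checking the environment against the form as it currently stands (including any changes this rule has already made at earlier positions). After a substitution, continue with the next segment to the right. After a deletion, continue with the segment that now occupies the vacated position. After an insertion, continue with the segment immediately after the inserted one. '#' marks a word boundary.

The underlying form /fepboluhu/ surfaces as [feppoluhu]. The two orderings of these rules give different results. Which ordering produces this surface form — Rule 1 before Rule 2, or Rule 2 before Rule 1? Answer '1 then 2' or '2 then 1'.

2 then 1

Order 1 then 2:
  1 Progressive Voicing Assimilation: [fepboluhu] → [feppoluhu]
  2 Geminate Reduction: [feppoluhu] → [fepoluhu]
  result: [fepoluhu]
Order 2 then 1:
  2 Geminate Reduction: no change — [fepboluhu]
  1 Progressive Voicing Assimilation: [fepboluhu] → [feppoluhu]
  result: [feppoluhu]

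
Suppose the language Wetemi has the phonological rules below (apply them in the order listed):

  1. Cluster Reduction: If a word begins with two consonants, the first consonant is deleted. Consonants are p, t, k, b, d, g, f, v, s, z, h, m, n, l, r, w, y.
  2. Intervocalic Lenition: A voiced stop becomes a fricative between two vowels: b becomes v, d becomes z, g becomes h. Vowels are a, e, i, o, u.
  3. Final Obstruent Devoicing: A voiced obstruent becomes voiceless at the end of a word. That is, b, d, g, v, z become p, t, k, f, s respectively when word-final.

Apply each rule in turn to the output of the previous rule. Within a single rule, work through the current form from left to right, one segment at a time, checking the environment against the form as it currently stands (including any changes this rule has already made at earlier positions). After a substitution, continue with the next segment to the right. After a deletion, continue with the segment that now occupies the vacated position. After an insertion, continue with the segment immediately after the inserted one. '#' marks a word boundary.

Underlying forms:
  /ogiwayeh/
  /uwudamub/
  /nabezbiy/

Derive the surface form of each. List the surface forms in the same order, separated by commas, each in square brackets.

[ohiwayeh], [uwuzamup], [navezbiy]

/ogiwayeh/:
  1 Cluster Reduction: no change — [ogiwayeh]
  2 Intervocalic Lenition: [ogiwayeh] → [ohiwayeh]
  3 Final Obstruent Devoicing: no change — [ohiwayeh]
/uwudamub/:
  1 Cluster Reduction: no change — [uwudamub]
  2 Intervocalic Lenition: [uwudamub] → [uwuzamub]
  3 Final Obstruent Devoicing: [uwuzamub] → [uwuzamup]
/nabezbiy/:
  1 Cluster Reduction: no change — [nabezbiy]
  2 Intervocalic Lenition: [nabezbiy] → [navezbiy]
  3 Final Obstruent Devoicing: no change — [navezbiy]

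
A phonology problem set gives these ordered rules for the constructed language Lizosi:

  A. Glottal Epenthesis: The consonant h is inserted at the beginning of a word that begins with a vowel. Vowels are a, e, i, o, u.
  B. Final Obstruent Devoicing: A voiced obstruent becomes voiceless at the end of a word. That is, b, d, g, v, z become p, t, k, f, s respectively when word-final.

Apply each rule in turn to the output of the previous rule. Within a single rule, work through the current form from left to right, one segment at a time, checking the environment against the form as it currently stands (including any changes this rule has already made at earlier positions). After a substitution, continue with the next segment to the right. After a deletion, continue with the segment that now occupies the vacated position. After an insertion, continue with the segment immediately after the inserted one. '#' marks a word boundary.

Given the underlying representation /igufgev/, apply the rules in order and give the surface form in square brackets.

[higufgef]

A Glottal Epenthesis: [igufgev] → [higufgev]
B Final Obstruent Devoicing: [higufgev] → [higufgef]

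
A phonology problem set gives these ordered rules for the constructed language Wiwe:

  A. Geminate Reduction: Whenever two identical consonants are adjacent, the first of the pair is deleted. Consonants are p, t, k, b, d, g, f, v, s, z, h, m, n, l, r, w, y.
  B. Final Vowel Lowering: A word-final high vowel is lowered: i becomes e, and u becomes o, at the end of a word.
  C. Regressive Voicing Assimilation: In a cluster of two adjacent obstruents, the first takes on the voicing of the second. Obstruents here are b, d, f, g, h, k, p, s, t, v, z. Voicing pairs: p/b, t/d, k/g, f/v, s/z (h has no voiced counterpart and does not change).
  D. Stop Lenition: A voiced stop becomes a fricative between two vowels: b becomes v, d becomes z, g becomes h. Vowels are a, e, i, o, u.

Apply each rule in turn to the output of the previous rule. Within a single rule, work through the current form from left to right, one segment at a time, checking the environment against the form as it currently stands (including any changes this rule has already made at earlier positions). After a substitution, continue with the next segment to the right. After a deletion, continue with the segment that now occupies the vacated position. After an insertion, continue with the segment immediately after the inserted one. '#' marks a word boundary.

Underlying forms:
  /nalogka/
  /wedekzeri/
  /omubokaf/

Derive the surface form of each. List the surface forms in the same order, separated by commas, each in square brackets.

/nalogka/:
  A Geminate Reduction: no change — [nalogka]
  B Final Vowel Lowering: no change — [nalogka]
  C Regressive Voicing Assimilation: [nalogka] → [nalokka]
  D Stop Lenition: no change — [nalokka]
/wedekzeri/:
  A Geminate Reduction: no change — [wedekzeri]
  B Final Vowel Lowering: [wedekzeri] → [wedekzere]
  C Regressive Voicing Assimilation: [wedekzere] → [wedegzere]
  D Stop Lenition: [wedegzere] → [wezegzere]
/omubokaf/:
  A Geminate Reduction: no change — [omubokaf]
  B Final Vowel Lowering: no change — [omubokaf]
  C Regressive Voicing Assimilation: no change — [omubokaf]
  D Stop Lenition: [omubokaf] → [omuvokaf]

[nalokka], [wezegzere], [omuvokaf]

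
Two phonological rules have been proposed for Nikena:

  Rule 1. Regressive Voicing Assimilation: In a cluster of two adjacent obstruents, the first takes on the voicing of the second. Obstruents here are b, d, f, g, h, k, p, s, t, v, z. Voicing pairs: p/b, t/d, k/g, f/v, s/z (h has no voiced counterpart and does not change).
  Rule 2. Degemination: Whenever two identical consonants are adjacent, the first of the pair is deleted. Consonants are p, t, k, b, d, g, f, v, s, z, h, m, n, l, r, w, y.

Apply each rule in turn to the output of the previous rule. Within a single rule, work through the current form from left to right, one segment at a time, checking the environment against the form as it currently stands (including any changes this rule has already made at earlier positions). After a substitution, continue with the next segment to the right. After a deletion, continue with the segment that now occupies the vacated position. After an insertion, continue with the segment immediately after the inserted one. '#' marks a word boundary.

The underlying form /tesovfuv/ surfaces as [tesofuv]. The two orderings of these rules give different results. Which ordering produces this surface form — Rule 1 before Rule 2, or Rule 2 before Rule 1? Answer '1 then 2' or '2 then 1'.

Order 1 then 2:
  1 Regressive Voicing Assimilation: [tesovfuv] → [tesoffuv]
  2 Degemination: [tesoffuv] → [tesofuv]
  result: [tesofuv]
Order 2 then 1:
  2 Degemination: no change — [tesovfuv]
  1 Regressive Voicing Assimilation: [tesovfuv] → [tesoffuv]
  result: [tesoffuv]

1 then 2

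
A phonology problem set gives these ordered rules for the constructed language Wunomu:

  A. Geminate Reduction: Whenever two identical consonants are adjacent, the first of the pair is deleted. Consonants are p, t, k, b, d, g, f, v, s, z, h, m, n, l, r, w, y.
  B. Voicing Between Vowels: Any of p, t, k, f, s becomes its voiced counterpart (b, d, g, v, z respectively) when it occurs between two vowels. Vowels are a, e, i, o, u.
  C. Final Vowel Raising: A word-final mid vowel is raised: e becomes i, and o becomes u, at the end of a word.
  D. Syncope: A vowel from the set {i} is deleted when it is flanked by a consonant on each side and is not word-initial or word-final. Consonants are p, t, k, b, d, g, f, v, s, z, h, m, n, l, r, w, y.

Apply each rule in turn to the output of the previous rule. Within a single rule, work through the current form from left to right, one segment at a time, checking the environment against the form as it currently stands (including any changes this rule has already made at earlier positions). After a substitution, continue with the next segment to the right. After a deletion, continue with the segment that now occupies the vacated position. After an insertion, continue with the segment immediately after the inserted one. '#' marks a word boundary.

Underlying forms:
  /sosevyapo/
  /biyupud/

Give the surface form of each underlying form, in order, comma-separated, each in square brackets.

[sozevyabu], [byubud]

/sosevyapo/:
  A Geminate Reduction: no change — [sosevyapo]
  B Voicing Between Vowels: [sosevyapo] → [sozevyabo]
  C Final Vowel Raising: [sozevyabo] → [sozevyabu]
  D Syncope: no change — [sozevyabu]
/biyupud/:
  A Geminate Reduction: no change — [biyupud]
  B Voicing Between Vowels: [biyupud] → [biyubud]
  C Final Vowel Raising: no change — [biyubud]
  D Syncope: [biyubud] → [byubud]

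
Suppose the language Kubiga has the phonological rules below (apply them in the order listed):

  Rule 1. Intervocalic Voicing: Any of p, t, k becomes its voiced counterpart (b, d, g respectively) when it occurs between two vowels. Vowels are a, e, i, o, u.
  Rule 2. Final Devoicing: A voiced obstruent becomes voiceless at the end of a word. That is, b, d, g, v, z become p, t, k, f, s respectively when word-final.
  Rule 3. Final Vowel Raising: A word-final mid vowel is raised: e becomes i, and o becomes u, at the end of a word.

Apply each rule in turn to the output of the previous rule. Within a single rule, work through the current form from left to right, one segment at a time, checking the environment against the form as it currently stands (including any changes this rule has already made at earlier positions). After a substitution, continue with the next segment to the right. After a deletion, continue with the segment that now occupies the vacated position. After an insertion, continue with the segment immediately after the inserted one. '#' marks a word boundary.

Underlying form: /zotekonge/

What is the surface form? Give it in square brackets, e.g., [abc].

[zodegongi]

Rule 1 Intervocalic Voicing: [zotekonge] → [zodegonge]
Rule 2 Final Devoicing: no change — [zodegonge]
Rule 3 Final Vowel Raising: [zodegonge] → [zodegongi]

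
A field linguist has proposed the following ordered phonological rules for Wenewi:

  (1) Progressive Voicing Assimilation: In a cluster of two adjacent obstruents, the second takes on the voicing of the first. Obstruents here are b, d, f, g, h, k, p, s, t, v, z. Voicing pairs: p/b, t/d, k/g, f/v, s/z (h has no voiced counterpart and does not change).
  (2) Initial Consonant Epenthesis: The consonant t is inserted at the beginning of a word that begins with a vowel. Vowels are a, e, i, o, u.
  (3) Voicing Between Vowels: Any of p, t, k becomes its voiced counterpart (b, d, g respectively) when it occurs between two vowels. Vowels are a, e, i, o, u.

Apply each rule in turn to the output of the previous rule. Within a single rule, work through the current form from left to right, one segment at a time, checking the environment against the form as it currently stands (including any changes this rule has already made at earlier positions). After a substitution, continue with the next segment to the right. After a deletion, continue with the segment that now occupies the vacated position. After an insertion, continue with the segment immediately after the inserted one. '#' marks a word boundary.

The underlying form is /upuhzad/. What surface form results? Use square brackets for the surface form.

(1) Progressive Voicing Assimilation: [upuhzad] → [upuhsad]
(2) Initial Consonant Epenthesis: [upuhsad] → [tupuhsad]
(3) Voicing Between Vowels: [tupuhsad] → [tubuhsad]

[tubuhsad]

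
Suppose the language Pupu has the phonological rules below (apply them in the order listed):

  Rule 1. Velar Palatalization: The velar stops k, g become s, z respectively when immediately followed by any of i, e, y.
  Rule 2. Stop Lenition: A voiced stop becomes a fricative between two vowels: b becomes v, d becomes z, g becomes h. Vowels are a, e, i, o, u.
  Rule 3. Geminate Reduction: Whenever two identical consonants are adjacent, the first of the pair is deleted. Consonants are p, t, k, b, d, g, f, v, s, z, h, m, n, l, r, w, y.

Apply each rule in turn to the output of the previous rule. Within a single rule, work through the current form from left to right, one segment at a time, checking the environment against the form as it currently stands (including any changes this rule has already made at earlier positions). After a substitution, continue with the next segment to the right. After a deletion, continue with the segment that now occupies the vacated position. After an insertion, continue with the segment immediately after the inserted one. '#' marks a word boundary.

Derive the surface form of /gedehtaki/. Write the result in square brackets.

[zezehtasi]

Rule 1 Velar Palatalization: [gedehtaki] → [zedehtasi]
Rule 2 Stop Lenition: [zedehtasi] → [zezehtasi]
Rule 3 Geminate Reduction: no change — [zezehtasi]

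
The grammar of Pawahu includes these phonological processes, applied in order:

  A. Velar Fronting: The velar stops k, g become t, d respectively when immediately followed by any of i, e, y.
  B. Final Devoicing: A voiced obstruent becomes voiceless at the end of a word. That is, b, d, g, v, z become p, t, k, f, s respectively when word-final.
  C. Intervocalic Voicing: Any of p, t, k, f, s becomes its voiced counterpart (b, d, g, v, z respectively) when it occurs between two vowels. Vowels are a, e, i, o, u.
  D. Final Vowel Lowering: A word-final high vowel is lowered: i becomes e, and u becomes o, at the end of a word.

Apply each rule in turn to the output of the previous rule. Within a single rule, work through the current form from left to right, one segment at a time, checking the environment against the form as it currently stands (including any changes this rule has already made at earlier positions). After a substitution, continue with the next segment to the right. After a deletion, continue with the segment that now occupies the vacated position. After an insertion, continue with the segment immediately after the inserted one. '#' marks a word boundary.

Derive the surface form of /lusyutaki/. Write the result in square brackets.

A Velar Fronting: [lusyutaki] → [lusyutati]
B Final Devoicing: no change — [lusyutati]
C Intervocalic Voicing: [lusyutati] → [lusyudadi]
D Final Vowel Lowering: [lusyudadi] → [lusyudade]

[lusyudade]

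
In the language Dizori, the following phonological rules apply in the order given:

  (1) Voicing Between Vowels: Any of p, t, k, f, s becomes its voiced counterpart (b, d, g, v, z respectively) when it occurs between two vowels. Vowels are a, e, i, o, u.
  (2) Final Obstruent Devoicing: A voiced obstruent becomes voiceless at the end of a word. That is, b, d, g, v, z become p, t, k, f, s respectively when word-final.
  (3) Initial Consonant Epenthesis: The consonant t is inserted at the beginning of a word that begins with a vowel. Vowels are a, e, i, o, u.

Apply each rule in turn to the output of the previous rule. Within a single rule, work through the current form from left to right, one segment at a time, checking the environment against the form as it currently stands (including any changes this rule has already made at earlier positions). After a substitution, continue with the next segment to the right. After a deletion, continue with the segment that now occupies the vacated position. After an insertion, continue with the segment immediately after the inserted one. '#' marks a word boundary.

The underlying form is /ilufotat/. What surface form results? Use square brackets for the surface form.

[tiluvodat]

(1) Voicing Between Vowels: [ilufotat] → [iluvodat]
(2) Final Obstruent Devoicing: no change — [iluvodat]
(3) Initial Consonant Epenthesis: [iluvodat] → [tiluvodat]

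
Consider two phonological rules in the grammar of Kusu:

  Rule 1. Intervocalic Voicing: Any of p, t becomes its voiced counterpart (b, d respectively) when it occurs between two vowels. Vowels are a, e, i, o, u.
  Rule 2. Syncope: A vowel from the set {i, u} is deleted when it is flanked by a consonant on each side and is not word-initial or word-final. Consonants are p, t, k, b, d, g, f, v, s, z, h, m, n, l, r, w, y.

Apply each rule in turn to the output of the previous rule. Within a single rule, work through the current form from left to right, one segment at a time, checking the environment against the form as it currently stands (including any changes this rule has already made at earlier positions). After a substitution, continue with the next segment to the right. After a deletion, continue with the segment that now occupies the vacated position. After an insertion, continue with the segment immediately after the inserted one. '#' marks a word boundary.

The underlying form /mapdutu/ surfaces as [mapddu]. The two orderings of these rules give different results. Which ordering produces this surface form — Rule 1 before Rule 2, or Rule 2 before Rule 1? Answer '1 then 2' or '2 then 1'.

Order 1 then 2:
  1 Intervocalic Voicing: [mapdutu] → [mapdudu]
  2 Syncope: [mapdudu] → [mapddu]
  result: [mapddu]
Order 2 then 1:
  2 Syncope: [mapdutu] → [mapdtu]
  1 Intervocalic Voicing: no change — [mapdtu]
  result: [mapdtu]

1 then 2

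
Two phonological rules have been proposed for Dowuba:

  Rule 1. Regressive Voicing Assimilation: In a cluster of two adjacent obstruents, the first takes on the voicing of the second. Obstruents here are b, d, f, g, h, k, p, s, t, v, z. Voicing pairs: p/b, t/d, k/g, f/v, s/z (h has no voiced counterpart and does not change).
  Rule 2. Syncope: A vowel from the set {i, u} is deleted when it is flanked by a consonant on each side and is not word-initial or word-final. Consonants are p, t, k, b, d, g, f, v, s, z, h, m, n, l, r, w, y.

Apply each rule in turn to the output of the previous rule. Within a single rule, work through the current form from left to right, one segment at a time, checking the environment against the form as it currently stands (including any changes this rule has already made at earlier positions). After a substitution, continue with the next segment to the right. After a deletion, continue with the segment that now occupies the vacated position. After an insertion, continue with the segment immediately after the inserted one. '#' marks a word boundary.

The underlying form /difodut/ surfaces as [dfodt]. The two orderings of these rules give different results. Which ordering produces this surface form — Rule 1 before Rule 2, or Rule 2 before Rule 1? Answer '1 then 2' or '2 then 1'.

Order 1 then 2:
  1 Regressive Voicing Assimilation: no change — [difodut]
  2 Syncope: [difodut] → [dfodt]
  result: [dfodt]
Order 2 then 1:
  2 Syncope: [difodut] → [dfodt]
  1 Regressive Voicing Assimilation: [dfodt] → [tfott]
  result: [tfott]

1 then 2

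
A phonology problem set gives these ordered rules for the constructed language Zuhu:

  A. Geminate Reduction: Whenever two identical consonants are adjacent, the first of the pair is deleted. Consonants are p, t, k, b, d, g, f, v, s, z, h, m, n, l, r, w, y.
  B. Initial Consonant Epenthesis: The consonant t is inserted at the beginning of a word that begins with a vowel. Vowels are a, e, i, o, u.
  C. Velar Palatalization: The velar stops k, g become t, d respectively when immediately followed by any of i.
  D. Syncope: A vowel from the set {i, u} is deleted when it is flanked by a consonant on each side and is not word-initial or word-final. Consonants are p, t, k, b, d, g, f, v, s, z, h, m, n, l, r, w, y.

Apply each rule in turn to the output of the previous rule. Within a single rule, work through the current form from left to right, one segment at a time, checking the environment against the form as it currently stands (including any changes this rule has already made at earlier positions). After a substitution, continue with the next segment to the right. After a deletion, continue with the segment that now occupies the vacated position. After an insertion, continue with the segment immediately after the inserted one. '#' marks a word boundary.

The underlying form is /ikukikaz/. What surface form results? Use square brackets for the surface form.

A Geminate Reduction: no change — [ikukikaz]
B Initial Consonant Epenthesis: [ikukikaz] → [tikukikaz]
C Velar Palatalization: [tikukikaz] → [tikutikaz]
D Syncope: [tikutikaz] → [tktkaz]

[tktkaz]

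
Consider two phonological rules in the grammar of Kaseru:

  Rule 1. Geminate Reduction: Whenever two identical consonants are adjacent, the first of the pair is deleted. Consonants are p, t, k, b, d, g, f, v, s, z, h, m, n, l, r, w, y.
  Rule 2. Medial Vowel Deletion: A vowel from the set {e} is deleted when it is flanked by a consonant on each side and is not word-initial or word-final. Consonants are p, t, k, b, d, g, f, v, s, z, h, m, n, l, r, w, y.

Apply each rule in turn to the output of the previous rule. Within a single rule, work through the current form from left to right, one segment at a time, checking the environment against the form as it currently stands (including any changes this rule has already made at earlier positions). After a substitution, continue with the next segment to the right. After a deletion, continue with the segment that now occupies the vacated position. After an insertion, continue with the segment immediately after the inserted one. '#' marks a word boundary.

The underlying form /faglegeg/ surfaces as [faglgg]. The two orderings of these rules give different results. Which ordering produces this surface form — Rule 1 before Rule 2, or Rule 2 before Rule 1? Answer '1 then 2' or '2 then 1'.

1 then 2

Order 1 then 2:
  1 Geminate Reduction: no change — [faglegeg]
  2 Medial Vowel Deletion: [faglegeg] → [faglgg]
  result: [faglgg]
Order 2 then 1:
  2 Medial Vowel Deletion: [faglegeg] → [faglgg]
  1 Geminate Reduction: [faglgg] → [faglg]
  result: [faglg]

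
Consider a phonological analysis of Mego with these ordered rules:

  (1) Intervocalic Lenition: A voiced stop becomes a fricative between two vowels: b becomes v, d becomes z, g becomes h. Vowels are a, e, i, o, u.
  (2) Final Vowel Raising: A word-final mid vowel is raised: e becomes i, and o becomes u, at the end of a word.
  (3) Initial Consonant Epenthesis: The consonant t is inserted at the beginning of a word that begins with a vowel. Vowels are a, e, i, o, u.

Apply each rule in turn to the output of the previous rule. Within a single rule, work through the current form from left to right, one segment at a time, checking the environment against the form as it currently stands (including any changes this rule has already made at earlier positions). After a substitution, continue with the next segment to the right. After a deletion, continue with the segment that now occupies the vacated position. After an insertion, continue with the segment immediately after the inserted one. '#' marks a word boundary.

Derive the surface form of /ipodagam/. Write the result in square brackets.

[tipozaham]

(1) Intervocalic Lenition: [ipodagam] → [ipozaham]
(2) Final Vowel Raising: no change — [ipozaham]
(3) Initial Consonant Epenthesis: [ipozaham] → [tipozaham]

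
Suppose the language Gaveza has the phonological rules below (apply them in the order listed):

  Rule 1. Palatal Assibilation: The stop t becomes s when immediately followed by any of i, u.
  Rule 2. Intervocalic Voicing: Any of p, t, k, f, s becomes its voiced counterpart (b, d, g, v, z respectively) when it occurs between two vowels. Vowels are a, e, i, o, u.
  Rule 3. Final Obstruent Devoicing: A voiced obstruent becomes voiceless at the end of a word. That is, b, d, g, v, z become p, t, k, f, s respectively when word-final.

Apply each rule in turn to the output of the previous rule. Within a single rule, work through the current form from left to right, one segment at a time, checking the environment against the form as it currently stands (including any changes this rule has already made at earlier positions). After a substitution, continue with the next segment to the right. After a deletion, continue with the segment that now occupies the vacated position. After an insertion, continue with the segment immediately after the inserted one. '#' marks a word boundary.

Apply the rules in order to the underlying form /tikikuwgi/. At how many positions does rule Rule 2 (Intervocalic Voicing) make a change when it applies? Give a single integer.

Rule 1 Palatal Assibilation: [tikikuwgi] → [sikikuwgi]
Rule 2 Intervocalic Voicing: [sikikuwgi] → [sigiguwgi]
Rule 3 Final Obstruent Devoicing: no change — [sigiguwgi]
Rule Rule 2 changed 2 position(s).

2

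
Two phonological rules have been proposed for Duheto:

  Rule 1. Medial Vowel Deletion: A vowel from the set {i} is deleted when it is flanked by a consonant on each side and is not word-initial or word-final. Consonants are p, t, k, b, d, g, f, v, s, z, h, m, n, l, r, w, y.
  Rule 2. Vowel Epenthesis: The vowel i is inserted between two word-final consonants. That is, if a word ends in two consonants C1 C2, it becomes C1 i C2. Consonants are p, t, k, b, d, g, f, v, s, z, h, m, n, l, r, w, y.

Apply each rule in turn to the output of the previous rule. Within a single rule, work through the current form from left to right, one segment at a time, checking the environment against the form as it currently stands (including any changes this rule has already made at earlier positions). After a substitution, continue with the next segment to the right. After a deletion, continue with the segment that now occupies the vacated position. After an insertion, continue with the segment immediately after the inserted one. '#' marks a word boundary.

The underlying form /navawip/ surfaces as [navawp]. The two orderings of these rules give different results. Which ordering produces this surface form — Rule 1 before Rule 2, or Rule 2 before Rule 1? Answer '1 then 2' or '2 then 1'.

Order 1 then 2:
  1 Medial Vowel Deletion: [navawip] → [navawp]
  2 Vowel Epenthesis: [navawp] → [navawip]
  result: [navawip]
Order 2 then 1:
  2 Vowel Epenthesis: no change — [navawip]
  1 Medial Vowel Deletion: [navawip] → [navawp]
  result: [navawp]

2 then 1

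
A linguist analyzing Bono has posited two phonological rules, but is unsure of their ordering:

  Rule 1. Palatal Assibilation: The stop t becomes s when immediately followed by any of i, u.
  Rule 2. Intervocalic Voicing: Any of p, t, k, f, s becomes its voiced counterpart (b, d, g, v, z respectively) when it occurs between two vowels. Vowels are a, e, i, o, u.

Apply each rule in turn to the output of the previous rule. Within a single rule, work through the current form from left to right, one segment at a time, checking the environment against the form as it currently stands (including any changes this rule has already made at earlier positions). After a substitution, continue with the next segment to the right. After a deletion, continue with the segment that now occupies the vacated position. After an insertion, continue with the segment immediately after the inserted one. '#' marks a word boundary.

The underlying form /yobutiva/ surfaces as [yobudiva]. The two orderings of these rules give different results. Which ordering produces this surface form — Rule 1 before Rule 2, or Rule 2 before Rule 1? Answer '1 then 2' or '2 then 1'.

2 then 1

Order 1 then 2:
  1 Palatal Assibilation: [yobutiva] → [yobusiva]
  2 Intervocalic Voicing: [yobusiva] → [yobuziva]
  result: [yobuziva]
Order 2 then 1:
  2 Intervocalic Voicing: [yobutiva] → [yobudiva]
  1 Palatal Assibilation: no change — [yobudiva]
  result: [yobudiva]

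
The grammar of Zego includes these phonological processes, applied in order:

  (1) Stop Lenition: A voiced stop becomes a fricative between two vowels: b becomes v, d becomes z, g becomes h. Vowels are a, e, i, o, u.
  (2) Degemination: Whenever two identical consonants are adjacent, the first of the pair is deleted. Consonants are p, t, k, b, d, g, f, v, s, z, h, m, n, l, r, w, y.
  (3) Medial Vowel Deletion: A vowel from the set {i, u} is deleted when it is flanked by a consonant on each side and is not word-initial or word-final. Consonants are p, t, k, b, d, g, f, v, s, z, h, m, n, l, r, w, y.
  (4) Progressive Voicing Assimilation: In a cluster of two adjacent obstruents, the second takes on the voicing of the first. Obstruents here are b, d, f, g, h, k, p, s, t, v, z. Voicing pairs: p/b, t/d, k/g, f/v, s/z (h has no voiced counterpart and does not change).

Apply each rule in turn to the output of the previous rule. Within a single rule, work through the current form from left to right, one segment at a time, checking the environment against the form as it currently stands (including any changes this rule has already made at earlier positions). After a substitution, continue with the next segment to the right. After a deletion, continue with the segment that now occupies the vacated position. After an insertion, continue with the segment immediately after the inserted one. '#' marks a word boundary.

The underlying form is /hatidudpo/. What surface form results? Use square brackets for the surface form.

[hatstpo]

(1) Stop Lenition: [hatidudpo] → [hatizudpo]
(2) Degemination: no change — [hatizudpo]
(3) Medial Vowel Deletion: [hatizudpo] → [hatzdpo]
(4) Progressive Voicing Assimilation: [hatzdpo] → [hatstpo]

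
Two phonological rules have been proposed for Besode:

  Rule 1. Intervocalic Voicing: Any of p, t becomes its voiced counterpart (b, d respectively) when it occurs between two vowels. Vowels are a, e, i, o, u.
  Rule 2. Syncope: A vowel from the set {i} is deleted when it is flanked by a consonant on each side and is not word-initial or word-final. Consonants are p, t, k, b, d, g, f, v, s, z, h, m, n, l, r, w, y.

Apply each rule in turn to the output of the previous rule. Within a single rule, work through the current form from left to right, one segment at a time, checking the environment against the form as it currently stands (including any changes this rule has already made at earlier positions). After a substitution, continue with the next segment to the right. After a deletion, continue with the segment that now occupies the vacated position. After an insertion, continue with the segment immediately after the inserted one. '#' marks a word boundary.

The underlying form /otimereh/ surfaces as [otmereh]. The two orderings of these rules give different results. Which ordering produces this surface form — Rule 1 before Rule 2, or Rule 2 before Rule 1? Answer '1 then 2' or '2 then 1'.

Order 1 then 2:
  1 Intervocalic Voicing: [otimereh] → [odimereh]
  2 Syncope: [odimereh] → [odmereh]
  result: [odmereh]
Order 2 then 1:
  2 Syncope: [otimereh] → [otmereh]
  1 Intervocalic Voicing: no change — [otmereh]
  result: [otmereh]

2 then 1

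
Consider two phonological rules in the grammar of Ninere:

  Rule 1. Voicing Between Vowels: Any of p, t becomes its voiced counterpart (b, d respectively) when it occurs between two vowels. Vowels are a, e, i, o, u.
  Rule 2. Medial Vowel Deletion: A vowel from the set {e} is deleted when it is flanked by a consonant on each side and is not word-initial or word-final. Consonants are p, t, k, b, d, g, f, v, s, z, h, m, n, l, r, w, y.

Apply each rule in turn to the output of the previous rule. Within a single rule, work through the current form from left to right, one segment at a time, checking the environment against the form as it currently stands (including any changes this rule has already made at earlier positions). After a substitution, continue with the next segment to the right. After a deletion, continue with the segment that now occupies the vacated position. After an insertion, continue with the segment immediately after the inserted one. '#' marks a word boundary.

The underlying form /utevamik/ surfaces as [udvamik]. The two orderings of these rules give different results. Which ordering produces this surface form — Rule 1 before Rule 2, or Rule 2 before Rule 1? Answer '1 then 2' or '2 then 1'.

Order 1 then 2:
  1 Voicing Between Vowels: [utevamik] → [udevamik]
  2 Medial Vowel Deletion: [udevamik] → [udvamik]
  result: [udvamik]
Order 2 then 1:
  2 Medial Vowel Deletion: [utevamik] → [utvamik]
  1 Voicing Between Vowels: no change — [utvamik]
  result: [utvamik]

1 then 2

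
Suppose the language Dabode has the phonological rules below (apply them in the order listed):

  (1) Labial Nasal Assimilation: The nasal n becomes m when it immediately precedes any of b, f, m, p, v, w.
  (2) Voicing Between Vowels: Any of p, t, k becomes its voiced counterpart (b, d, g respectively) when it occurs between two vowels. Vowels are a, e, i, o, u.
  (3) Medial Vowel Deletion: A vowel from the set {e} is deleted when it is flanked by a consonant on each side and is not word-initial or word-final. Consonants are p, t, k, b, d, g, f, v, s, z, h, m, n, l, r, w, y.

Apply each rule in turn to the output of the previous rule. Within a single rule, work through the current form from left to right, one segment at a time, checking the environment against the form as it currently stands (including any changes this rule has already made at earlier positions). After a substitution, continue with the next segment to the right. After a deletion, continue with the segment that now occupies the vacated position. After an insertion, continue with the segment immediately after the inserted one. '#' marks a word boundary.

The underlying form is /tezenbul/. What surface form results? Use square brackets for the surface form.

[tzmbul]

(1) Labial Nasal Assimilation: [tezenbul] → [tezembul]
(2) Voicing Between Vowels: no change — [tezembul]
(3) Medial Vowel Deletion: [tezembul] → [tzmbul]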